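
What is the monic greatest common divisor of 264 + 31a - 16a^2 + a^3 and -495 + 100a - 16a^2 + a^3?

Euclidean algorithm in ℚ[a]:
  a^3 - 16a^2 + 31a + 264 = (a^3 - 16a^2 + 100a - 495) + (-69a + 759)
  a^3 - 16a^2 + 100a - 495 = (-(1/69)a^2 + (5/69)a - 15/23)(-69a + 759) + (0)
Last nonzero remainder: -69a + 759. Dividing through by -69 gives the monic gcd a - 11.

-11 + a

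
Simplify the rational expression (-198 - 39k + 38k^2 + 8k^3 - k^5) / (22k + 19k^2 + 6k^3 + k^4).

By polynomial division,
  -k^5 + 8k^3 + 38k^2 - 39k - 198 = (-k + 6)(k^4 + 6k^3 + 19k^2 + 22k) + (-9k^3 - 54k^2 - 171k - 198)
  k^4 + 6k^3 + 19k^2 + 22k = (-(1/9)k)(-9k^3 - 54k^2 - 171k - 198) + (0)
Last nonzero remainder: -9k^3 - 54k^2 - 171k - 198. Dividing through by -9 gives the monic gcd k^3 + 6k^2 + 19k + 22.
Cancel k^3 + 6k^2 + 19k + 22 from numerator and denominator to get the reduced form.

(-9 + 6k - k^2)/(k)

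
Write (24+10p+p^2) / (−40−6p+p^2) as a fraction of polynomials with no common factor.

(6+p)/(−10+p)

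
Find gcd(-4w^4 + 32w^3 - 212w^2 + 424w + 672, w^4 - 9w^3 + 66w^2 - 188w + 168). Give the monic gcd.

w^2 - 5w + 42

Apply the Euclidean algorithm:
  -4w^4 + 32w^3 - 212w^2 + 424w + 672 = (-4)(w^4 - 9w^3 + 66w^2 - 188w + 168) + (-4w^3 + 52w^2 - 328w + 1344)
  w^4 - 9w^3 + 66w^2 - 188w + 168 = (-(1/4)w - 1)(-4w^3 + 52w^2 - 328w + 1344) + (36w^2 - 180w + 1512)
  -4w^3 + 52w^2 - 328w + 1344 = (-(1/9)w + 8/9)(36w^2 - 180w + 1512) + (0)
Last nonzero remainder: 36w^2 - 180w + 1512. Dividing through by 36 gives the monic gcd w^2 - 5w + 42.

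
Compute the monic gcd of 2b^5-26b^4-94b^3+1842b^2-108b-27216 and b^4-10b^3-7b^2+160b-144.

Euclidean algorithm in ℚ[b]:
  2b^5-26b^4-94b^3+1842b^2-108b-27216 = (2b-6)(b^4-10b^3-7b^2+160b-144) + (-140b^3+1480b^2+1140b-28080)
  b^4-10b^3-7b^2+160b-144 = (-(1/140)b-1/245)(-140b^3+1480b^2+1140b-28080) + ((352/49)b^2-(1760/49)b-12672/49)
  -140b^3+1480b^2+1140b-28080 = (-(1715/88)b+9555/88)((352/49)b^2-(1760/49)b-12672/49) + (0)
Last nonzero remainder: (352/49)b^2-(1760/49)b-12672/49. Dividing through by 352/49 gives the monic gcd b^2-5b-36.

b^2-5b-36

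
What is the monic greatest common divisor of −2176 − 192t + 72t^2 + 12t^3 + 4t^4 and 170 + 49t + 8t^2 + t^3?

34 + 3t + t^2

Repeated division with remainder:
  4t^4 + 12t^3 + 72t^2 − 192t − 2176 = (4t − 20)(t^3 + 8t^2 + 49t + 170) + (36t^2 + 108t + 1224)
  t^3 + 8t^2 + 49t + 170 = ((1/36)t + 5/36)(36t^2 + 108t + 1224) + (0)
Last nonzero remainder: 36t^2 + 108t + 1224. Dividing through by 36 gives the monic gcd t^2 + 3t + 34.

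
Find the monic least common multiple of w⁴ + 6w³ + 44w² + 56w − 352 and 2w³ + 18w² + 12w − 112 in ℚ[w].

w⁵ + 13w⁴ + 86w³ + 364w² + 40w − 2464

Repeated division with remainder:
  w⁴ + 6w³ + 44w² + 56w − 352 = ((1/2)w − 3/2)(2w³ + 18w² + 12w − 112) + (65w² + 130w − 520)
  2w³ + 18w² + 12w − 112 = ((2/65)w + 14/65)(65w² + 130w − 520) + (0)
Last nonzero remainder: 65w² + 130w − 520. Dividing through by 65 gives the monic gcd w² + 2w − 8.
Then lcm(f, g) = f·g / gcd(f, g); expanding and making the result monic gives the answer.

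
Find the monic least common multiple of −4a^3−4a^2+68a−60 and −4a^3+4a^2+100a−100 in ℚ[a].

a^4−4a^3−22a^2+100a−75

Euclidean algorithm in ℚ[a]:
  −4a^3−4a^2+68a−60 = (−4a^3+4a^2+100a−100) + (−8a^2−32a+40)
  −4a^3+4a^2+100a−100 = ((1/2)a−5/2)(−8a^2−32a+40) + (0)
Last nonzero remainder: −8a^2−32a+40. Dividing through by −8 gives the monic gcd a^2+4a−5.
Then lcm(f, g) = f·g / gcd(f, g); expanding and making the result monic gives the answer.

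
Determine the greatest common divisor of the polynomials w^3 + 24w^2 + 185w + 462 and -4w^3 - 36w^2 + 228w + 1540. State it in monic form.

w + 11

Repeated division with remainder:
  w^3 + 24w^2 + 185w + 462 = (-1/4)(-4w^3 - 36w^2 + 228w + 1540) + (15w^2 + 242w + 847)
  -4w^3 - 36w^2 + 228w + 1540 = (-(4/15)w + 428/225)(15w^2 + 242w + 847) + (-(1456/225)w - 16016/225)
  15w^2 + 242w + 847 = (-(3375/1456)w - 2475/208)(-(1456/225)w - 16016/225) + (0)
Last nonzero remainder: -(1456/225)w - 16016/225. Dividing through by -1456/225 gives the monic gcd w + 11.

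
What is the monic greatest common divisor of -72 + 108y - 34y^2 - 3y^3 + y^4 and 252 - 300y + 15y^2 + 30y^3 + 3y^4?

12 - 16y + 3y^2 + y^3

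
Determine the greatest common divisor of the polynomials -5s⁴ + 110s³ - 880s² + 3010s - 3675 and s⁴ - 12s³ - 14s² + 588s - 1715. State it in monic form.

s³ - 19s² + 119s - 245

Repeated division with remainder:
  -5s⁴ + 110s³ - 880s² + 3010s - 3675 = (-5)(s⁴ - 12s³ - 14s² + 588s - 1715) + (50s³ - 950s² + 5950s - 12250)
  s⁴ - 12s³ - 14s² + 588s - 1715 = ((1/50)s + 7/50)(50s³ - 950s² + 5950s - 12250) + (0)
Last nonzero remainder: 50s³ - 950s² + 5950s - 12250. Dividing through by 50 gives the monic gcd s³ - 19s² + 119s - 245.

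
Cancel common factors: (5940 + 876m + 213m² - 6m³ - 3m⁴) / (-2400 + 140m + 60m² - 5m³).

(594 + 147m + 36m² + 3m³)/(-240 - 10m + 5m²)

Repeated division with remainder:
  -3m⁴ - 6m³ + 213m² + 876m + 5940 = ((3/5)m + 42/5)(-5m³ + 60m² + 140m - 2400) + (-375m² + 1140m + 26100)
  -5m³ + 60m² + 140m - 2400 = ((1/75)m - 224/1875)(-375m² + 1140m + 26100) + (-(8976/125)m + 17952/25)
  -375m² + 1140m + 26100 = ((15625/2992)m + 54375/1496)(-(8976/125)m + 17952/25) + (0)
Last nonzero remainder: -(8976/125)m + 17952/25. Dividing through by -8976/125 gives the monic gcd m - 10.
Cancel m - 10 from numerator and denominator to get the reduced form.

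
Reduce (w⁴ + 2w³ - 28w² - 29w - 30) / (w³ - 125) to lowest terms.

(w³ + 7w² + 7w + 6)/(w² + 5w + 25)

Apply the Euclidean algorithm:
  w⁴ + 2w³ - 28w² - 29w - 30 = (w + 2)(w³ - 125) + (-28w² + 96w + 220)
  w³ - 125 = (-(1/28)w - 6/49)(-28w² + 96w + 220) + ((961/49)w - 4805/49)
  -28w² + 96w + 220 = (-(1372/961)w - 2156/961)((961/49)w - 4805/49) + (0)
Last nonzero remainder: (961/49)w - 4805/49. Dividing through by 961/49 gives the monic gcd w - 5.
Cancel w - 5 from numerator and denominator to get the reduced form.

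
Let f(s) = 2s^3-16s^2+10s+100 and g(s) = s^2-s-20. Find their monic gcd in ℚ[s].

By polynomial division,
  2s^3-16s^2+10s+100 = (2s-14)(s^2-s-20) + (36s-180)
  s^2-s-20 = ((1/36)s+1/9)(36s-180) + (0)
Last nonzero remainder: 36s-180. Dividing through by 36 gives the monic gcd s-5.

s-5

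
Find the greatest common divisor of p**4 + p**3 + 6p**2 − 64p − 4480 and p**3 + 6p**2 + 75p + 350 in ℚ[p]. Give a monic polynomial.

p**2 + p + 70

Euclidean algorithm in ℚ[p]:
  p**4 + p**3 + 6p**2 − 64p − 4480 = (p − 5)(p**3 + 6p**2 + 75p + 350) + (−39p**2 − 39p − 2730)
  p**3 + 6p**2 + 75p + 350 = (−(1/39)p − 5/39)(−39p**2 − 39p − 2730) + (0)
Last nonzero remainder: −39p**2 − 39p − 2730. Dividing through by −39 gives the monic gcd p**2 + p + 70.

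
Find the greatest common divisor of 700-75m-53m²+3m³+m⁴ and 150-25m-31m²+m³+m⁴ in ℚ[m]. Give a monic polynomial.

-25+m²

Apply the Euclidean algorithm:
  m⁴+3m³-53m²-75m+700 = (m⁴+m³-31m²-25m+150) + (2m³-22m²-50m+550)
  m⁴+m³-31m²-25m+150 = ((1/2)m+6)(2m³-22m²-50m+550) + (126m²-3150)
  2m³-22m²-50m+550 = ((1/63)m-11/63)(126m²-3150) + (0)
Last nonzero remainder: 126m²-3150. Dividing through by 126 gives the monic gcd m²-25.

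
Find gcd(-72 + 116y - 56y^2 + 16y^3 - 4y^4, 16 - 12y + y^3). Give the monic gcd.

Repeated division with remainder:
  -4y^4 + 16y^3 - 56y^2 + 116y - 72 = (-4y + 16)(y^3 - 12y + 16) + (-104y^2 + 372y - 328)
  y^3 - 12y + 16 = (-(1/104)y - 93/2704)(-104y^2 + 372y - 328) + (-(1595/676)y + 1595/338)
  -104y^2 + 372y - 328 = ((70304/1595)y - 110864/1595)(-(1595/676)y + 1595/338) + (0)
Last nonzero remainder: -(1595/676)y + 1595/338. Dividing through by -1595/676 gives the monic gcd y - 2.

-2 + y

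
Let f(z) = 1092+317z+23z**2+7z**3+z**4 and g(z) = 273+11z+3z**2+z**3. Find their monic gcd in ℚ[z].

273+11z+3z**2+z**3

Repeated division with remainder:
  z**4+7z**3+23z**2+317z+1092 = (z+4)(z**3+3z**2+11z+273) + (0)
The last nonzero remainder z**3+3z**2+11z+273 is already monic.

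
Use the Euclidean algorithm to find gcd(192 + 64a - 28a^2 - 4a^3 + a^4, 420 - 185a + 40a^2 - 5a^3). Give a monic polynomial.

-4 + a

Euclidean algorithm in ℚ[a]:
  a^4 - 4a^3 - 28a^2 + 64a + 192 = (-(1/5)a - 4/5)(-5a^3 + 40a^2 - 185a + 420) + (-33a^2 + 528)
  -5a^3 + 40a^2 - 185a + 420 = ((5/33)a - 40/33)(-33a^2 + 528) + (-265a + 1060)
  -33a^2 + 528 = ((33/265)a + 132/265)(-265a + 1060) + (0)
Last nonzero remainder: -265a + 1060. Dividing through by -265 gives the monic gcd a - 4.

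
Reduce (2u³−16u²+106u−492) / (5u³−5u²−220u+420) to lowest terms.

By polynomial division,
  2u³−16u²+106u−492 = (2/5)(5u³−5u²−220u+420) + (−14u²+194u−660)
  5u³−5u²−220u+420 = (−(5/14)u−225/49)(−14u²+194u−660) + ((21320/49)u−127920/49)
  −14u²+194u−660 = (−(343/10660)u+539/2132)((21320/49)u−127920/49) + (0)
Last nonzero remainder: (21320/49)u−127920/49. Dividing through by 21320/49 gives the monic gcd u−6.
Cancel u−6 from numerator and denominator to get the reduced form.

(2u²−4u+82)/(5u²+25u−70)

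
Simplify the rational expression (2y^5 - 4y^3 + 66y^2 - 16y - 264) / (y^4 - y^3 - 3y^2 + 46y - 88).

(2y^2 + 10y + 12)/(y + 4)

By polynomial division,
  2y^5 - 4y^3 + 66y^2 - 16y - 264 = (2y + 2)(y^4 - y^3 - 3y^2 + 46y - 88) + (4y^3 - 20y^2 + 68y - 88)
  y^4 - y^3 - 3y^2 + 46y - 88 = ((1/4)y + 1)(4y^3 - 20y^2 + 68y - 88) + (0)
Last nonzero remainder: 4y^3 - 20y^2 + 68y - 88. Dividing through by 4 gives the monic gcd y^3 - 5y^2 + 17y - 22.
Cancel y^3 - 5y^2 + 17y - 22 from numerator and denominator to get the reduced form.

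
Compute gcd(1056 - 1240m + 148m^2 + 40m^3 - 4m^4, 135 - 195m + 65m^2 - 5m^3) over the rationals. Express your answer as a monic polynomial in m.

Apply the Euclidean algorithm:
  -4m^4 + 40m^3 + 148m^2 - 1240m + 1056 = ((4/5)m + 12/5)(-5m^3 + 65m^2 - 195m + 135) + (148m^2 - 880m + 732)
  -5m^3 + 65m^2 - 195m + 135 = (-(5/148)m + 1305/5476)(148m^2 - 880m + 732) + ((54000/1369)m - 54000/1369)
  148m^2 - 880m + 732 = ((50653/13500)m - 83509/4500)((54000/1369)m - 54000/1369) + (0)
Last nonzero remainder: (54000/1369)m - 54000/1369. Dividing through by 54000/1369 gives the monic gcd m - 1.

-1 + m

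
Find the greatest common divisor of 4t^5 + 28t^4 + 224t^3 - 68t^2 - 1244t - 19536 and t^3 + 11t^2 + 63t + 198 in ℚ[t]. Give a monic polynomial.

Apply the Euclidean algorithm:
  4t^5 + 28t^4 + 224t^3 - 68t^2 - 1244t - 19536 = (4t^2 - 16t + 148)(t^3 + 11t^2 + 63t + 198) + (-1480t^2 - 7400t - 48840)
  t^3 + 11t^2 + 63t + 198 = (-(1/1480)t - 3/740)(-1480t^2 - 7400t - 48840) + (0)
Last nonzero remainder: -1480t^2 - 7400t - 48840. Dividing through by -1480 gives the monic gcd t^2 + 5t + 33.

t^2 + 5t + 33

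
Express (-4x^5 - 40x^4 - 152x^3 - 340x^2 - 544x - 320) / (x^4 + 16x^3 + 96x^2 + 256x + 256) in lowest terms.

(-4x^3 - 8x^2 - 24x - 20)/(x^2 + 8x + 16)

Apply the Euclidean algorithm:
  -4x^5 - 40x^4 - 152x^3 - 340x^2 - 544x - 320 = (-4x + 24)(x^4 + 16x^3 + 96x^2 + 256x + 256) + (-152x^3 - 1620x^2 - 5664x - 6464)
  x^4 + 16x^3 + 96x^2 + 256x + 256 = (-(1/152)x - 203/5776)(-152x^3 - 1620x^2 - 5664x - 6464) + ((2601/1444)x^2 + (5202/361)x + 10404/361)
  -152x^3 - 1620x^2 - 5664x - 6464 = (-(219488/2601)x - 583376/2601)((2601/1444)x^2 + (5202/361)x + 10404/361) + (0)
Last nonzero remainder: (2601/1444)x^2 + (5202/361)x + 10404/361. Dividing through by 2601/1444 gives the monic gcd x^2 + 8x + 16.
Cancel x^2 + 8x + 16 from numerator and denominator to get the reduced form.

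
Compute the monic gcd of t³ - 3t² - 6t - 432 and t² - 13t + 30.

1

By polynomial division,
  t³ - 3t² - 6t - 432 = (t + 10)(t² - 13t + 30) + (94t - 732)
  t² - 13t + 30 = ((1/94)t - 245/4418)(94t - 732) + (-23400/2209)
  94t - 732 = (-(103823/11700)t + 134749/1950)(-23400/2209) + (0)
The last nonzero remainder is the constant -23400/2209, so the polynomials are coprime and gcd = 1.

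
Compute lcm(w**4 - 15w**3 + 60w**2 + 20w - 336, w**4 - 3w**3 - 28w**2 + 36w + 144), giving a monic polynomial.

w**6 - 14w**5 + 33w**4 + 260w**3 - 1036w**2 - 576w + 4032

Euclidean algorithm in ℚ[w]:
  w**4 - 15w**3 + 60w**2 + 20w - 336 = (w**4 - 3w**3 - 28w**2 + 36w + 144) + (-12w**3 + 88w**2 - 16w - 480)
  w**4 - 3w**3 - 28w**2 + 36w + 144 = (-(1/12)w - 13/36)(-12w**3 + 88w**2 - 16w - 480) + ((22/9)w**2 - (88/9)w - 88/3)
  -12w**3 + 88w**2 - 16w - 480 = (-(54/11)w + 180/11)((22/9)w**2 - (88/9)w - 88/3) + (0)
Last nonzero remainder: (22/9)w**2 - (88/9)w - 88/3. Dividing through by 22/9 gives the monic gcd w**2 - 4w - 12.
Then lcm(f, g) = f·g / gcd(f, g); expanding and making the result monic gives the answer.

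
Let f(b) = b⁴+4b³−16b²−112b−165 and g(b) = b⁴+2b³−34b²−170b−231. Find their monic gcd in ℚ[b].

Apply the Euclidean algorithm:
  b⁴+4b³−16b²−112b−165 = (b⁴+2b³−34b²−170b−231) + (2b³+18b²+58b+66)
  b⁴+2b³−34b²−170b−231 = ((1/2)b−7/2)(2b³+18b²+58b+66) + (0)
Last nonzero remainder: 2b³+18b²+58b+66. Dividing through by 2 gives the monic gcd b³+9b²+29b+33.

b³+9b²+29b+33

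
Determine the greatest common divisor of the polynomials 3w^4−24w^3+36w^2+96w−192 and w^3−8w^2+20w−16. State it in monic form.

w^2−6w+8

Apply the Euclidean algorithm:
  3w^4−24w^3+36w^2+96w−192 = (3w)(w^3−8w^2+20w−16) + (−24w^2+144w−192)
  w^3−8w^2+20w−16 = (−(1/24)w+1/12)(−24w^2+144w−192) + (0)
Last nonzero remainder: −24w^2+144w−192. Dividing through by −24 gives the monic gcd w^2−6w+8.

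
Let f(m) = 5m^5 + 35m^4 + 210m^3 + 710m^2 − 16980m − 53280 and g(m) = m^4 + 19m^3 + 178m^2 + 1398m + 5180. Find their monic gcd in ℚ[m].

m^2 + 2m + 74

By polynomial division,
  5m^5 + 35m^4 + 210m^3 + 710m^2 − 16980m − 53280 = (5m − 60)(m^4 + 19m^3 + 178m^2 + 1398m + 5180) + (460m^3 + 4400m^2 + 41000m + 257520)
  m^4 + 19m^3 + 178m^2 + 1398m + 5180 = ((1/460)m + 217/10580)(460m^3 + 4400m^2 + 41000m + 257520) + (−(728/529)m^2 − (1456/529)m − 53872/529)
  460m^3 + 4400m^2 + 41000m + 257520 = (−(60835/182)m − 230115/91)(−(728/529)m^2 − (1456/529)m − 53872/529) + (0)
Last nonzero remainder: −(728/529)m^2 − (1456/529)m − 53872/529. Dividing through by −728/529 gives the monic gcd m^2 + 2m + 74.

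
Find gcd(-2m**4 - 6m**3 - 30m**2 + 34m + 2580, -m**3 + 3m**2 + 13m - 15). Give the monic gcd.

m - 5

Repeated division with remainder:
  -2m**4 - 6m**3 - 30m**2 + 34m + 2580 = (2m + 12)(-m**3 + 3m**2 + 13m - 15) + (-92m**2 - 92m + 2760)
  -m**3 + 3m**2 + 13m - 15 = ((1/92)m - 1/23)(-92m**2 - 92m + 2760) + (-21m + 105)
  -92m**2 - 92m + 2760 = ((92/21)m + 184/7)(-21m + 105) + (0)
Last nonzero remainder: -21m + 105. Dividing through by -21 gives the monic gcd m - 5.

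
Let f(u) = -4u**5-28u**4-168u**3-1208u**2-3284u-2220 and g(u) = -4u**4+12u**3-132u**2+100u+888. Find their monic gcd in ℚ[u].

Apply the Euclidean algorithm:
  -4u**5-28u**4-168u**3-1208u**2-3284u-2220 = (u+10)(-4u**4+12u**3-132u**2+100u+888) + (-156u**3+12u**2-5172u-11100)
  -4u**4+12u**3-132u**2+100u+888 = ((1/39)u-38/507)(-156u**3+12u**2-5172u-11100) + ((256/169)u**2-(512/169)u+9472/169)
  -156u**3+12u**2-5172u-11100 = (-(6591/64)u-12675/64)((256/169)u**2-(512/169)u+9472/169) + (0)
Last nonzero remainder: (256/169)u**2-(512/169)u+9472/169. Dividing through by 256/169 gives the monic gcd u**2-2u+37.

u**2-2u+37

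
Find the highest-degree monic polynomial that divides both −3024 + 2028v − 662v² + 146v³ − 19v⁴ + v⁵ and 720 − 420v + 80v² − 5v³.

24 − 10v + v²

Apply the Euclidean algorithm:
  v⁵ − 19v⁴ + 146v³ − 662v² + 2028v − 3024 = (−(1/5)v² + (3/5)v − 14/5)(−5v³ + 80v² − 420v + 720) + (−42v² + 420v − 1008)
  −5v³ + 80v² − 420v + 720 = ((5/42)v − 5/7)(−42v² + 420v − 1008) + (0)
Last nonzero remainder: −42v² + 420v − 1008. Dividing through by −42 gives the monic gcd v² − 10v + 24.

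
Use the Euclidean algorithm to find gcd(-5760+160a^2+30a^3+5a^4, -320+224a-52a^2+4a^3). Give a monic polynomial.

-4+a

Apply the Euclidean algorithm:
  5a^4+30a^3+160a^2-5760 = ((5/4)a+95/4)(4a^3-52a^2+224a-320) + (1115a^2-4920a+1840)
  4a^3-52a^2+224a-320 = ((4/1115)a-1532/49729)(1115a^2-4920a+1840) + ((3273600/49729)a-13094400/49729)
  1115a^2-4920a+1840 = ((11089567/654720)a-1143767/163680)((3273600/49729)a-13094400/49729) + (0)
Last nonzero remainder: (3273600/49729)a-13094400/49729. Dividing through by 3273600/49729 gives the monic gcd a-4.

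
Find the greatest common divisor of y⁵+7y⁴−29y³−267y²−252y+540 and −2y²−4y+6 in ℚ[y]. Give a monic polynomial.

By polynomial division,
  y⁵+7y⁴−29y³−267y²−252y+540 = (−(1/2)y³−(5/2)y²+18y+90)(−2y²−4y+6) + (0)
Last nonzero remainder: −2y²−4y+6. Dividing through by −2 gives the monic gcd y²+2y−3.

y²+2y−3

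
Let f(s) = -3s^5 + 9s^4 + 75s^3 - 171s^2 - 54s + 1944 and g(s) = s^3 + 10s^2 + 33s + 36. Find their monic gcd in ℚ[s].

Euclidean algorithm in ℚ[s]:
  -3s^5 + 9s^4 + 75s^3 - 171s^2 - 54s + 1944 = (-3s^2 + 39s - 216)(s^3 + 10s^2 + 33s + 36) + (810s^2 + 5670s + 9720)
  s^3 + 10s^2 + 33s + 36 = ((1/810)s + 1/270)(810s^2 + 5670s + 9720) + (0)
Last nonzero remainder: 810s^2 + 5670s + 9720. Dividing through by 810 gives the monic gcd s^2 + 7s + 12.

s^2 + 7s + 12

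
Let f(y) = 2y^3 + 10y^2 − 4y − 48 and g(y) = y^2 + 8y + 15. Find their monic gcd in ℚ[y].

Euclidean algorithm in ℚ[y]:
  2y^3 + 10y^2 − 4y − 48 = (2y − 6)(y^2 + 8y + 15) + (14y + 42)
  y^2 + 8y + 15 = ((1/14)y + 5/14)(14y + 42) + (0)
Last nonzero remainder: 14y + 42. Dividing through by 14 gives the monic gcd y + 3.

y + 3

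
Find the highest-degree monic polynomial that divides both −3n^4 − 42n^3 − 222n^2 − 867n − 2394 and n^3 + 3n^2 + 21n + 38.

Apply the Euclidean algorithm:
  −3n^4 − 42n^3 − 222n^2 − 867n − 2394 = (−3n − 33)(n^3 + 3n^2 + 21n + 38) + (−60n^2 − 60n − 1140)
  n^3 + 3n^2 + 21n + 38 = (−(1/60)n − 1/30)(−60n^2 − 60n − 1140) + (0)
Last nonzero remainder: −60n^2 − 60n − 1140. Dividing through by −60 gives the monic gcd n^2 + n + 19.

n^2 + n + 19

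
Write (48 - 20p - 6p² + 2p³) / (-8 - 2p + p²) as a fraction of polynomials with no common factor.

(-12 + 2p + 2p²)/(2 + p)

Apply the Euclidean algorithm:
  2p³ - 6p² - 20p + 48 = (2p - 2)(p² - 2p - 8) + (-8p + 32)
  p² - 2p - 8 = (-(1/8)p - 1/4)(-8p + 32) + (0)
Last nonzero remainder: -8p + 32. Dividing through by -8 gives the monic gcd p - 4.
Cancel p - 4 from numerator and denominator to get the reduced form.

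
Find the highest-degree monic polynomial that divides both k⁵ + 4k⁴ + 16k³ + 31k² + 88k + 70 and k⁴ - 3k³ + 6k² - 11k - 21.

Apply the Euclidean algorithm:
  k⁵ + 4k⁴ + 16k³ + 31k² + 88k + 70 = (k + 7)(k⁴ - 3k³ + 6k² - 11k - 21) + (31k³ + 186k + 217)
  k⁴ - 3k³ + 6k² - 11k - 21 = ((1/31)k - 3/31)(31k³ + 186k + 217) + (0)
Last nonzero remainder: 31k³ + 186k + 217. Dividing through by 31 gives the monic gcd k³ + 6k + 7.

k³ + 6k + 7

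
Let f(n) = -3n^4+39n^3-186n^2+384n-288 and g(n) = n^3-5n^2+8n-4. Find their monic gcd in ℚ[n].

Repeated division with remainder:
  -3n^4+39n^3-186n^2+384n-288 = (-3n+24)(n^3-5n^2+8n-4) + (-42n^2+180n-192)
  n^3-5n^2+8n-4 = (-(1/42)n+5/294)(-42n^2+180n-192) + ((18/49)n-36/49)
  -42n^2+180n-192 = (-(343/3)n+784/3)((18/49)n-36/49) + (0)
Last nonzero remainder: (18/49)n-36/49. Dividing through by 18/49 gives the monic gcd n-2.

n-2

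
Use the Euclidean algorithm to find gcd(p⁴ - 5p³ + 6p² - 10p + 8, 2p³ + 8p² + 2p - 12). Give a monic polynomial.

Apply the Euclidean algorithm:
  p⁴ - 5p³ + 6p² - 10p + 8 = ((1/2)p - 9/2)(2p³ + 8p² + 2p - 12) + (41p² + 5p - 46)
  2p³ + 8p² + 2p - 12 = ((2/41)p + 318/1681)(41p² + 5p - 46) + ((5544/1681)p - 5544/1681)
  41p² + 5p - 46 = ((68921/5544)p + 38663/2772)((5544/1681)p - 5544/1681) + (0)
Last nonzero remainder: (5544/1681)p - 5544/1681. Dividing through by 5544/1681 gives the monic gcd p - 1.

p - 1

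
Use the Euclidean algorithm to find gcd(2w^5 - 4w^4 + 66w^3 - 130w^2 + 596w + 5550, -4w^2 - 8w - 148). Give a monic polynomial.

w^2 + 2w + 37

Apply the Euclidean algorithm:
  2w^5 - 4w^4 + 66w^3 - 130w^2 + 596w + 5550 = (-(1/2)w^3 + 2w^2 - 2w - 75/2)(-4w^2 - 8w - 148) + (0)
Last nonzero remainder: -4w^2 - 8w - 148. Dividing through by -4 gives the monic gcd w^2 + 2w + 37.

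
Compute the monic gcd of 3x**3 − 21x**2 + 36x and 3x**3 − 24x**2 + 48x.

x**2 − 4x

Repeated division with remainder:
  3x**3 − 21x**2 + 36x = (3x**3 − 24x**2 + 48x) + (3x**2 − 12x)
  3x**3 − 24x**2 + 48x = (x − 4)(3x**2 − 12x) + (0)
Last nonzero remainder: 3x**2 − 12x. Dividing through by 3 gives the monic gcd x**2 − 4x.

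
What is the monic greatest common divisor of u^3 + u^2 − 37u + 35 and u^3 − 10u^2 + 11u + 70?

u − 5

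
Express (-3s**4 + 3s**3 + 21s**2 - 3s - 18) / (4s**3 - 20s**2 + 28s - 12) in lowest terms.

(-3s**2 - 9s - 6)/(4s - 4)

Apply the Euclidean algorithm:
  -3s**4 + 3s**3 + 21s**2 - 3s - 18 = (-(3/4)s - 3)(4s**3 - 20s**2 + 28s - 12) + (-18s**2 + 72s - 54)
  4s**3 - 20s**2 + 28s - 12 = (-(2/9)s + 2/9)(-18s**2 + 72s - 54) + (0)
Last nonzero remainder: -18s**2 + 72s - 54. Dividing through by -18 gives the monic gcd s**2 - 4s + 3.
Cancel s**2 - 4s + 3 from numerator and denominator to get the reduced form.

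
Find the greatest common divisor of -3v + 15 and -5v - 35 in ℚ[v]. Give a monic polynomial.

1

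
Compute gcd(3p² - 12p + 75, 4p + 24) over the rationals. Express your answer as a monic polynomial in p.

1

By polynomial division,
  3p² - 12p + 75 = ((3/4)p - 15/2)(4p + 24) + (255)
  4p + 24 = ((4/255)p + 8/85)(255) + (0)
The last nonzero remainder is the constant 255, so the polynomials are coprime and gcd = 1.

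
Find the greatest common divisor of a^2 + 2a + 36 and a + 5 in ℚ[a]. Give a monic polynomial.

1

Repeated division with remainder:
  a^2 + 2a + 36 = (a - 3)(a + 5) + (51)
  a + 5 = ((1/51)a + 5/51)(51) + (0)
The last nonzero remainder is the constant 51, so the polynomials are coprime and gcd = 1.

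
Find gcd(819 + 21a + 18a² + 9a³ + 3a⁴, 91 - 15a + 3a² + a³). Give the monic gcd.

13 - 4a + a²

By polynomial division,
  3a⁴ + 9a³ + 18a² + 21a + 819 = (3a)(a³ + 3a² - 15a + 91) + (63a² - 252a + 819)
  a³ + 3a² - 15a + 91 = ((1/63)a + 1/9)(63a² - 252a + 819) + (0)
Last nonzero remainder: 63a² - 252a + 819. Dividing through by 63 gives the monic gcd a² - 4a + 13.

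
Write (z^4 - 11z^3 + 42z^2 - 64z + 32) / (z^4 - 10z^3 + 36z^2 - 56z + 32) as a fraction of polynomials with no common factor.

Apply the Euclidean algorithm:
  z^4 - 11z^3 + 42z^2 - 64z + 32 = (z^4 - 10z^3 + 36z^2 - 56z + 32) + (-z^3 + 6z^2 - 8z)
  z^4 - 10z^3 + 36z^2 - 56z + 32 = (-z + 4)(-z^3 + 6z^2 - 8z) + (4z^2 - 24z + 32)
  -z^3 + 6z^2 - 8z = (-(1/4)z)(4z^2 - 24z + 32) + (0)
Last nonzero remainder: 4z^2 - 24z + 32. Dividing through by 4 gives the monic gcd z^2 - 6z + 8.
Cancel z^2 - 6z + 8 from numerator and denominator to get the reduced form.

(z^2 - 5z + 4)/(z^2 - 4z + 4)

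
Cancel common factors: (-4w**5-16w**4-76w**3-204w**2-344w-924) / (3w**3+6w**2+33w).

(-4w**3-8w**2-16w-84)/(3w)

Euclidean algorithm in ℚ[w]:
  -4w**5-16w**4-76w**3-204w**2-344w-924 = (-(4/3)w**2-(8/3)w-16/3)(3w**3+6w**2+33w) + (-84w**2-168w-924)
  3w**3+6w**2+33w = (-(1/28)w)(-84w**2-168w-924) + (0)
Last nonzero remainder: -84w**2-168w-924. Dividing through by -84 gives the monic gcd w**2+2w+11.
Cancel w**2+2w+11 from numerator and denominator to get the reduced form.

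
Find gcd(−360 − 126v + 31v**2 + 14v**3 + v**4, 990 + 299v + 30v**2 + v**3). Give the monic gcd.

10 + v

By polynomial division,
  v**4 + 14v**3 + 31v**2 − 126v − 360 = (v − 16)(v**3 + 30v**2 + 299v + 990) + (212v**2 + 3668v + 15480)
  v**3 + 30v**2 + 299v + 990 = ((1/212)v + 673/11236)(212v**2 + 3668v + 15480) + ((17640/2809)v + 176400/2809)
  212v**2 + 3668v + 15480 = ((148877/4410)v + 120787/490)((17640/2809)v + 176400/2809) + (0)
Last nonzero remainder: (17640/2809)v + 176400/2809. Dividing through by 17640/2809 gives the monic gcd v + 10.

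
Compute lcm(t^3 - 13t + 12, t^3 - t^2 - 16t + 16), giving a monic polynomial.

t^4 - 4t^3 - 13t^2 + 64t - 48

Euclidean algorithm in ℚ[t]:
  t^3 - 13t + 12 = (t^3 - t^2 - 16t + 16) + (t^2 + 3t - 4)
  t^3 - t^2 - 16t + 16 = (t - 4)(t^2 + 3t - 4) + (0)
The last nonzero remainder t^2 + 3t - 4 is already monic.
Then lcm(f, g) = f·g / gcd(f, g); expanding and making the result monic gives the answer.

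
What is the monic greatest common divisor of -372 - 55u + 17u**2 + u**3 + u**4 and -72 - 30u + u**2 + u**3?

Apply the Euclidean algorithm:
  u**4 + u**3 + 17u**2 - 55u - 372 = (u)(u**3 + u**2 - 30u - 72) + (47u**2 + 17u - 372)
  u**3 + u**2 - 30u - 72 = ((1/47)u + 30/2209)(47u**2 + 17u - 372) + (-(49296/2209)u - 147888/2209)
  47u**2 + 17u - 372 = (-(103823/49296)u + 68479/12324)(-(49296/2209)u - 147888/2209) + (0)
Last nonzero remainder: -(49296/2209)u - 147888/2209. Dividing through by -49296/2209 gives the monic gcd u + 3.

3 + u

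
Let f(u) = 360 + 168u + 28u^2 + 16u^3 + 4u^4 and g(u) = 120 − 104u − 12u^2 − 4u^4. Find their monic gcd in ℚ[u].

30 + 4u + u^2 + u^3

Euclidean algorithm in ℚ[u]:
  4u^4 + 16u^3 + 28u^2 + 168u + 360 = (−1)(−4u^4 − 12u^2 − 104u + 120) + (16u^3 + 16u^2 + 64u + 480)
  −4u^4 − 12u^2 − 104u + 120 = (−(1/4)u + 1/4)(16u^3 + 16u^2 + 64u + 480) + (0)
Last nonzero remainder: 16u^3 + 16u^2 + 64u + 480. Dividing through by 16 gives the monic gcd u^3 + u^2 + 4u + 30.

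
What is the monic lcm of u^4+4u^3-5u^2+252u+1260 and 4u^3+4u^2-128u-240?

u^6-33u^4+224u^3+312u^2-8064u-15120

Euclidean algorithm in ℚ[u]:
  u^4+4u^3-5u^2+252u+1260 = ((1/4)u+3/4)(4u^3+4u^2-128u-240) + (24u^2+408u+1440)
  4u^3+4u^2-128u-240 = ((1/6)u-8/3)(24u^2+408u+1440) + (720u+3600)
  24u^2+408u+1440 = ((1/30)u+2/5)(720u+3600) + (0)
Last nonzero remainder: 720u+3600. Dividing through by 720 gives the monic gcd u+5.
Then lcm(f, g) = f·g / gcd(f, g); expanding and making the result monic gives the answer.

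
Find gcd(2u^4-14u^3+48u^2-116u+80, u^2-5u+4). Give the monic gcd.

Repeated division with remainder:
  2u^4-14u^3+48u^2-116u+80 = (2u^2-4u+20)(u^2-5u+4) + (0)
The last nonzero remainder u^2-5u+4 is already monic.

u^2-5u+4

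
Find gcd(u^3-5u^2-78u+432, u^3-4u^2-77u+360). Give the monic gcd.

u^2+u-72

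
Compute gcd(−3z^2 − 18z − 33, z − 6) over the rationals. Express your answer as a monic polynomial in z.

By polynomial division,
  −3z^2 − 18z − 33 = (−3z − 36)(z − 6) + (−249)
  z − 6 = (−(1/249)z + 2/83)(−249) + (0)
The last nonzero remainder is the constant −249, so the polynomials are coprime and gcd = 1.

1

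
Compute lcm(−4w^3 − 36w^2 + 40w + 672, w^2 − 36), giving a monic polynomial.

w^4 + 3w^3 − 64w^2 − 108w + 1008

Euclidean algorithm in ℚ[w]:
  −4w^3 − 36w^2 + 40w + 672 = (−4w − 36)(w^2 − 36) + (−104w − 624)
  w^2 − 36 = (−(1/104)w + 3/52)(−104w − 624) + (0)
Last nonzero remainder: −104w − 624. Dividing through by −104 gives the monic gcd w + 6.
Then lcm(f, g) = f·g / gcd(f, g); expanding and making the result monic gives the answer.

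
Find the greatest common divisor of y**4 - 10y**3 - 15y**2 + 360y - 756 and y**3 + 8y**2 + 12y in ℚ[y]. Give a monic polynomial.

Apply the Euclidean algorithm:
  y**4 - 10y**3 - 15y**2 + 360y - 756 = (y - 18)(y**3 + 8y**2 + 12y) + (117y**2 + 576y - 756)
  y**3 + 8y**2 + 12y = ((1/117)y + 40/1521)(117y**2 + 576y - 756) + ((560/169)y + 3360/169)
  117y**2 + 576y - 756 = ((19773/560)y - 1521/40)((560/169)y + 3360/169) + (0)
Last nonzero remainder: (560/169)y + 3360/169. Dividing through by 560/169 gives the monic gcd y + 6.

y + 6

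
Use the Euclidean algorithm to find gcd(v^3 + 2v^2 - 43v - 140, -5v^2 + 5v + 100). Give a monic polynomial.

By polynomial division,
  v^3 + 2v^2 - 43v - 140 = (-(1/5)v - 3/5)(-5v^2 + 5v + 100) + (-20v - 80)
  -5v^2 + 5v + 100 = ((1/4)v - 5/4)(-20v - 80) + (0)
Last nonzero remainder: -20v - 80. Dividing through by -20 gives the monic gcd v + 4.

v + 4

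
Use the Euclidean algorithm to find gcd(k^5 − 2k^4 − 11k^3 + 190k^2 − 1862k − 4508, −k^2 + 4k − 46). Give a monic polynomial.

Repeated division with remainder:
  k^5 − 2k^4 − 11k^3 + 190k^2 − 1862k − 4508 = (−k^3 − 2k^2 + 49k + 98)(−k^2 + 4k − 46) + (0)
Last nonzero remainder: −k^2 + 4k − 46. Dividing through by −1 gives the monic gcd k^2 − 4k + 46.

k^2 − 4k + 46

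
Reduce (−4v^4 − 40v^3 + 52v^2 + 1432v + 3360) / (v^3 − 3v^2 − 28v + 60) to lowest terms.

By polynomial division,
  −4v^4 − 40v^3 + 52v^2 + 1432v + 3360 = (−4v − 52)(v^3 − 3v^2 − 28v + 60) + (−216v^2 + 216v + 6480)
  v^3 − 3v^2 − 28v + 60 = (−(1/216)v + 1/108)(−216v^2 + 216v + 6480) + (0)
Last nonzero remainder: −216v^2 + 216v + 6480. Dividing through by −216 gives the monic gcd v^2 − v − 30.
Cancel v^2 − v − 30 from numerator and denominator to get the reduced form.

(−4v^2 − 44v − 112)/(v − 2)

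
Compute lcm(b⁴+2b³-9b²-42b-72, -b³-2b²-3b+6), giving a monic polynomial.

Apply the Euclidean algorithm:
  b⁴+2b³-9b²-42b-72 = (-b)(-b³-2b²-3b+6) + (-12b²-36b-72)
  -b³-2b²-3b+6 = ((1/12)b-1/12)(-12b²-36b-72) + (0)
Last nonzero remainder: -12b²-36b-72. Dividing through by -12 gives the monic gcd b²+3b+6.
Then lcm(f, g) = f·g / gcd(f, g); expanding and making the result monic gives the answer.

b⁵+b⁴-11b³-33b²-30b+72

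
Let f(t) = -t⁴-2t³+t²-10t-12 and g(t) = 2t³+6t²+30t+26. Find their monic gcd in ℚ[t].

t+1

Repeated division with remainder:
  -t⁴-2t³+t²-10t-12 = (-(1/2)t+1/2)(2t³+6t²+30t+26) + (13t²-12t-25)
  2t³+6t²+30t+26 = ((2/13)t+102/169)(13t²-12t-25) + ((6944/169)t+6944/169)
  13t²-12t-25 = ((2197/6944)t-4225/6944)((6944/169)t+6944/169) + (0)
Last nonzero remainder: (6944/169)t+6944/169. Dividing through by 6944/169 gives the monic gcd t+1.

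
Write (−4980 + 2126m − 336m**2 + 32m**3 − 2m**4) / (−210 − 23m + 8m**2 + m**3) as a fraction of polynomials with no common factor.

(996 − 226m + 22m**2 − 2m**3)/(42 + 13m + m**2)

Euclidean algorithm in ℚ[m]:
  −2m**4 + 32m**3 − 336m**2 + 2126m − 4980 = (−2m + 48)(m**3 + 8m**2 − 23m − 210) + (−766m**2 + 2810m + 5100)
  m**3 + 8m**2 − 23m − 210 = (−(1/766)m − 4469/293378)(−766m**2 + 2810m + 5100) + ((3881748/146689)m − 19408740/146689)
  −766m**2 + 2810m + 5100 = (−(56181887/1940874)m − 12468565/323479)((3881748/146689)m − 19408740/146689) + (0)
Last nonzero remainder: (3881748/146689)m − 19408740/146689. Dividing through by 3881748/146689 gives the monic gcd m − 5.
Cancel m − 5 from numerator and denominator to get the reduced form.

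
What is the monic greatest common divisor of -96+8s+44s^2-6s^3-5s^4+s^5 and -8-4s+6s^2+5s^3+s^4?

Apply the Euclidean algorithm:
  s^5-5s^4-6s^3+44s^2+8s-96 = (s-10)(s^4+5s^3+6s^2-4s-8) + (38s^3+108s^2-24s-176)
  s^4+5s^3+6s^2-4s-8 = ((1/38)s+41/722)(38s^3+108s^2-24s-176) + ((180/361)s^2+(720/361)s+720/361)
  38s^3+108s^2-24s-176 = ((6859/90)s-3971/45)((180/361)s^2+(720/361)s+720/361) + (0)
Last nonzero remainder: (180/361)s^2+(720/361)s+720/361. Dividing through by 180/361 gives the monic gcd s^2+4s+4.

4+4s+s^2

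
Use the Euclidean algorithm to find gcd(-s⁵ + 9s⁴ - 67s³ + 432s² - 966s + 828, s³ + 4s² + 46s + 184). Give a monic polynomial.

Apply the Euclidean algorithm:
  -s⁵ + 9s⁴ - 67s³ + 432s² - 966s + 828 = (-s² + 13s - 73)(s³ + 4s² + 46s + 184) + (310s² + 14260)
  s³ + 4s² + 46s + 184 = ((1/310)s + 2/155)(310s² + 14260) + (0)
Last nonzero remainder: 310s² + 14260. Dividing through by 310 gives the monic gcd s² + 46.

s² + 46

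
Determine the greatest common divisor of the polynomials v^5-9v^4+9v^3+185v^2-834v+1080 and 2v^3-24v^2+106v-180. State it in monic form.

v^2-7v+18

Repeated division with remainder:
  v^5-9v^4+9v^3+185v^2-834v+1080 = ((1/2)v^2+(3/2)v-4)(2v^3-24v^2+106v-180) + (20v^2-140v+360)
  2v^3-24v^2+106v-180 = ((1/10)v-1/2)(20v^2-140v+360) + (0)
Last nonzero remainder: 20v^2-140v+360. Dividing through by 20 gives the monic gcd v^2-7v+18.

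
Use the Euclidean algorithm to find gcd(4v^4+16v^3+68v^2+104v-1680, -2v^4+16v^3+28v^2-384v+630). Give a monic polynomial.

By polynomial division,
  4v^4+16v^3+68v^2+104v-1680 = (-2)(-2v^4+16v^3+28v^2-384v+630) + (48v^3+124v^2-664v-420)
  -2v^4+16v^3+28v^2-384v+630 = (-(1/24)v+127/288)(48v^3+124v^2-664v-420) + (-(3913/72)v^2-(3913/36)v+19565/24)
  48v^3+124v^2-664v-420 = (-(3456/3913)v-288/559)(-(3913/72)v^2-(3913/36)v+19565/24) + (0)
Last nonzero remainder: -(3913/72)v^2-(3913/36)v+19565/24. Dividing through by -3913/72 gives the monic gcd v^2+2v-15.

v^2+2v-15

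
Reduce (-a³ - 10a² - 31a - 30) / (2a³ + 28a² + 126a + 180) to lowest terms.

(-a - 2)/(2a + 12)

Apply the Euclidean algorithm:
  -a³ - 10a² - 31a - 30 = (-1/2)(2a³ + 28a² + 126a + 180) + (4a² + 32a + 60)
  2a³ + 28a² + 126a + 180 = ((1/2)a + 3)(4a² + 32a + 60) + (0)
Last nonzero remainder: 4a² + 32a + 60. Dividing through by 4 gives the monic gcd a² + 8a + 15.
Cancel a² + 8a + 15 from numerator and denominator to get the reduced form.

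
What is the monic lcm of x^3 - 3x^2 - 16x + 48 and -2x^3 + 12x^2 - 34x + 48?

Euclidean algorithm in ℚ[x]:
  x^3 - 3x^2 - 16x + 48 = (-1/2)(-2x^3 + 12x^2 - 34x + 48) + (3x^2 - 33x + 72)
  -2x^3 + 12x^2 - 34x + 48 = (-(2/3)x - 10/3)(3x^2 - 33x + 72) + (-96x + 288)
  3x^2 - 33x + 72 = (-(1/32)x + 1/4)(-96x + 288) + (0)
Last nonzero remainder: -96x + 288. Dividing through by -96 gives the monic gcd x - 3.
Then lcm(f, g) = f·g / gcd(f, g); expanding and making the result monic gives the answer.

x^5 - 6x^4 + x^3 + 72x^2 - 272x + 384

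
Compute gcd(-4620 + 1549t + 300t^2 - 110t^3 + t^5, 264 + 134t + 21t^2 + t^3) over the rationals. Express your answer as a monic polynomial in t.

Repeated division with remainder:
  t^5 - 110t^3 + 300t^2 + 1549t - 4620 = (t^2 - 21t + 197)(t^3 + 21t^2 + 134t + 264) + (-1287t^2 - 19305t - 56628)
  t^3 + 21t^2 + 134t + 264 = (-(1/1287)t - 2/429)(-1287t^2 - 19305t - 56628) + (0)
Last nonzero remainder: -1287t^2 - 19305t - 56628. Dividing through by -1287 gives the monic gcd t^2 + 15t + 44.

44 + 15t + t^2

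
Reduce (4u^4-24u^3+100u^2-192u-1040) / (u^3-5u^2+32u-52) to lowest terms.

Euclidean algorithm in ℚ[u]:
  4u^4-24u^3+100u^2-192u-1040 = (4u-4)(u^3-5u^2+32u-52) + (-48u^2+144u-1248)
  u^3-5u^2+32u-52 = (-(1/48)u+1/24)(-48u^2+144u-1248) + (0)
Last nonzero remainder: -48u^2+144u-1248. Dividing through by -48 gives the monic gcd u^2-3u+26.
Cancel u^2-3u+26 from numerator and denominator to get the reduced form.

(4u^2-12u-40)/(u-2)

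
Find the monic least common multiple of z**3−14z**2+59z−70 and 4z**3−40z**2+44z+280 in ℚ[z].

By polynomial division,
  z**3−14z**2+59z−70 = (1/4)(4z**3−40z**2+44z+280) + (−4z**2+48z−140)
  4z**3−40z**2+44z+280 = (−z−2)(−4z**2+48z−140) + (0)
Last nonzero remainder: −4z**2+48z−140. Dividing through by −4 gives the monic gcd z**2−12z+35.
Then lcm(f, g) = f·g / gcd(f, g); expanding and making the result monic gives the answer.

z**4−12z**3+31z**2+48z−140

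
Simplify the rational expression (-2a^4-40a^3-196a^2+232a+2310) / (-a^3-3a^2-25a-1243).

(2a^3+18a^2-2a-210)/(a^2-8a+113)

Repeated division with remainder:
  -2a^4-40a^3-196a^2+232a+2310 = (2a+34)(-a^3-3a^2-25a-1243) + (-44a^2+3568a+44572)
  -a^3-3a^2-25a-1243 = ((1/44)a+925/484)(-44a^2+3568a+44572) + (-(950698/121)a-950698/11)
  -44a^2+3568a+44572 = ((2662/475349)a-245146/475349)(-(950698/121)a-950698/11) + (0)
Last nonzero remainder: -(950698/121)a-950698/11. Dividing through by -950698/121 gives the monic gcd a+11.
Cancel a+11 from numerator and denominator to get the reduced form.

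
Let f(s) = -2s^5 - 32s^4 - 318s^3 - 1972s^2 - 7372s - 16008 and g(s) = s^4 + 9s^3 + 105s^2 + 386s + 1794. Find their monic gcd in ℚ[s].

Euclidean algorithm in ℚ[s]:
  -2s^5 - 32s^4 - 318s^3 - 1972s^2 - 7372s - 16008 = (-2s - 14)(s^4 + 9s^3 + 105s^2 + 386s + 1794) + (18s^3 + 270s^2 + 1620s + 9108)
  s^4 + 9s^3 + 105s^2 + 386s + 1794 = ((1/18)s - 1/3)(18s^3 + 270s^2 + 1620s + 9108) + (105s^2 + 420s + 4830)
  18s^3 + 270s^2 + 1620s + 9108 = ((6/35)s + 66/35)(105s^2 + 420s + 4830) + (0)
Last nonzero remainder: 105s^2 + 420s + 4830. Dividing through by 105 gives the monic gcd s^2 + 4s + 46.

s^2 + 4s + 46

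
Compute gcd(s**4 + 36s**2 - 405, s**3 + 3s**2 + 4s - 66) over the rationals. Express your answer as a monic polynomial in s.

Apply the Euclidean algorithm:
  s**4 + 36s**2 - 405 = (s - 3)(s**3 + 3s**2 + 4s - 66) + (41s**2 + 78s - 603)
  s**3 + 3s**2 + 4s - 66 = ((1/41)s + 45/1681)(41s**2 + 78s - 603) + ((27937/1681)s - 83811/1681)
  41s**2 + 78s - 603 = ((68921/27937)s + 337881/27937)((27937/1681)s - 83811/1681) + (0)
Last nonzero remainder: (27937/1681)s - 83811/1681. Dividing through by 27937/1681 gives the monic gcd s - 3.

s - 3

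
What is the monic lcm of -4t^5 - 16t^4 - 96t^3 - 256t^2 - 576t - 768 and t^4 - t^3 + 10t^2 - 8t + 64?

t^7 + t^6 + 20t^5 + 24t^4 + 144t^3 + 272t^2 + 576t + 1536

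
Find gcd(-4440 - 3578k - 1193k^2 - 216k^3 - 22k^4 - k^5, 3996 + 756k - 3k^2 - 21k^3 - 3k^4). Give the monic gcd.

222 + 79k + 13k^2 + k^3

Euclidean algorithm in ℚ[k]:
  -k^5 - 22k^4 - 216k^3 - 1193k^2 - 3578k - 4440 = ((1/3)k + 5)(-3k^4 - 21k^3 - 3k^2 + 756k + 3996) + (-110k^3 - 1430k^2 - 8690k - 24420)
  -3k^4 - 21k^3 - 3k^2 + 756k + 3996 = ((3/110)k - 9/55)(-110k^3 - 1430k^2 - 8690k - 24420) + (0)
Last nonzero remainder: -110k^3 - 1430k^2 - 8690k - 24420. Dividing through by -110 gives the monic gcd k^3 + 13k^2 + 79k + 222.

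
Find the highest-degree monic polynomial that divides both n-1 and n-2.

1

By polynomial division,
  n-1 = (n-2) + (1)
  n-2 = (n-2)(1) + (0)
The last nonzero remainder is the constant 1, so the polynomials are coprime and gcd = 1.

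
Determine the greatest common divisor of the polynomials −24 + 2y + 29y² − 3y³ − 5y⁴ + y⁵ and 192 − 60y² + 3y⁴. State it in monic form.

−8 − 2y + y²

Repeated division with remainder:
  y⁵ − 5y⁴ − 3y³ + 29y² + 2y − 24 = ((1/3)y − 5/3)(3y⁴ − 60y² + 192) + (17y³ − 71y² − 62y + 296)
  3y⁴ − 60y² + 192 = ((3/17)y + 213/289)(17y³ − 71y² − 62y + 296) + ((945/289)y² − (1890/289)y − 7560/289)
  17y³ − 71y² − 62y + 296 = ((4913/945)y − 10693/945)((945/289)y² − (1890/289)y − 7560/289) + (0)
Last nonzero remainder: (945/289)y² − (1890/289)y − 7560/289. Dividing through by 945/289 gives the monic gcd y² − 2y − 8.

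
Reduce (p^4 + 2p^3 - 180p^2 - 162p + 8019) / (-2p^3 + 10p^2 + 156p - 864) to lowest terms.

By polynomial division,
  p^4 + 2p^3 - 180p^2 - 162p + 8019 = (-(1/2)p - 7/2)(-2p^3 + 10p^2 + 156p - 864) + (-67p^2 - 48p + 4995)
  -2p^3 + 10p^2 + 156p - 864 = ((2/67)p - 766/4489)(-67p^2 - 48p + 4995) + (-(5814/4489)p - 52326/4489)
  -67p^2 - 48p + 4995 = ((300763/5814)p - 830465/1938)(-(5814/4489)p - 52326/4489) + (0)
Last nonzero remainder: -(5814/4489)p - 52326/4489. Dividing through by -5814/4489 gives the monic gcd p + 9.
Cancel p + 9 from numerator and denominator to get the reduced form.

(-p^3 + 7p^2 + 117p - 891)/(2p^2 - 28p + 96)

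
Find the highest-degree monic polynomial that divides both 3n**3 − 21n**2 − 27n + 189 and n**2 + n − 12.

n − 3

Euclidean algorithm in ℚ[n]:
  3n**3 − 21n**2 − 27n + 189 = (3n − 24)(n**2 + n − 12) + (33n − 99)
  n**2 + n − 12 = ((1/33)n + 4/33)(33n − 99) + (0)
Last nonzero remainder: 33n − 99. Dividing through by 33 gives the monic gcd n − 3.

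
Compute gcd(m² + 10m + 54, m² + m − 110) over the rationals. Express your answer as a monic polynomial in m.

1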